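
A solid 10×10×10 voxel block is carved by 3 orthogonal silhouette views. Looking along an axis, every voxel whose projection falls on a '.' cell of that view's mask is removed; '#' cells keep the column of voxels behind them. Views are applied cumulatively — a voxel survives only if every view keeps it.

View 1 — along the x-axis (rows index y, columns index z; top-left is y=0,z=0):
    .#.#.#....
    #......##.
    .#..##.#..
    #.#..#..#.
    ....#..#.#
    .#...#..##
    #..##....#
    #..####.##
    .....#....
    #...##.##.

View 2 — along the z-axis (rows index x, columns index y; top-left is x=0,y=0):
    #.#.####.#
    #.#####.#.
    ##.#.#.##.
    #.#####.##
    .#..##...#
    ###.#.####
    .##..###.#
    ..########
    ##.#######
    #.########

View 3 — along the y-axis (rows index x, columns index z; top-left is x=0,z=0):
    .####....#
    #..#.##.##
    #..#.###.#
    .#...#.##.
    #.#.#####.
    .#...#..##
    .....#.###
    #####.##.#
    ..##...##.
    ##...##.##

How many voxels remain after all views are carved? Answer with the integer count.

initial block: 10^3 = 1000
carve view 1 (along x, YZ-mask fill 38/100): 380 voxels remain
carve view 2 (along z, XY-mask fill 72/100): 276 voxels remain
carve view 3 (along y, XZ-mask fill 54/100): 154 voxels remain

remaining voxels: 154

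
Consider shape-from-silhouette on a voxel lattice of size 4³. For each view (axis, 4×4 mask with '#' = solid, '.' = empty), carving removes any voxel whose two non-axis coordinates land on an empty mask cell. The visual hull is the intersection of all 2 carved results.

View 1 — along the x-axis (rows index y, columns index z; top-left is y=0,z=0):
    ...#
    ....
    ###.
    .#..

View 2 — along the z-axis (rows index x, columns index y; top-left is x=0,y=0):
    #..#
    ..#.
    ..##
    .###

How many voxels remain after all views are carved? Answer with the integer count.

remaining voxels: 13

start: 4×4×4 = 64 voxels
V1 x: intersect with YZ mask (5 set) -- 20 left
V2 z: intersect with XY mask (8 set) -- 13 left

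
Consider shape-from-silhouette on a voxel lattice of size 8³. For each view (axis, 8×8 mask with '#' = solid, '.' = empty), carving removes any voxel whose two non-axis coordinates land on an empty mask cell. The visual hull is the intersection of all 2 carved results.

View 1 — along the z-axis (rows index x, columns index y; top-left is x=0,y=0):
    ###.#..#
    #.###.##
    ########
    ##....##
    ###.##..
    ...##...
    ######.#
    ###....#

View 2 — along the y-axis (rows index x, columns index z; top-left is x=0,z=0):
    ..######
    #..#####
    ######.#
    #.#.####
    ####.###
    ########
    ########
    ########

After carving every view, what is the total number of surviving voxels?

start: 8×8×8 = 512 voxels
V1 z: intersect with XY mask (41 set) -- 328 left
V2 y: intersect with XZ mask (56 set) -- 285 left

remaining voxels: 285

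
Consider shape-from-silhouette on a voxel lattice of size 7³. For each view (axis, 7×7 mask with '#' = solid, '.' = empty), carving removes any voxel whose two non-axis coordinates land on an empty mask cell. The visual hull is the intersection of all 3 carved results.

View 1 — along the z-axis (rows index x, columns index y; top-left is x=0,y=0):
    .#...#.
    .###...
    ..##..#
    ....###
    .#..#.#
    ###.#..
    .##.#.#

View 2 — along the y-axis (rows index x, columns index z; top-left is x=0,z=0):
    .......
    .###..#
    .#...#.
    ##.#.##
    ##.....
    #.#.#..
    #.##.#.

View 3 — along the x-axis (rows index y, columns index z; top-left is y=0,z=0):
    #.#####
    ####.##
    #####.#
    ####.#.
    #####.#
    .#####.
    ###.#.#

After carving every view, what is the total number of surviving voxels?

full grid |V| = 343
V1 z: intersect with XY mask (22 set) -- 154 left
V2 y: intersect with XZ mask (20 set) -- 67 left
V3 x: intersect with YZ mask (39 set) -- 54 left

|visual hull| = 54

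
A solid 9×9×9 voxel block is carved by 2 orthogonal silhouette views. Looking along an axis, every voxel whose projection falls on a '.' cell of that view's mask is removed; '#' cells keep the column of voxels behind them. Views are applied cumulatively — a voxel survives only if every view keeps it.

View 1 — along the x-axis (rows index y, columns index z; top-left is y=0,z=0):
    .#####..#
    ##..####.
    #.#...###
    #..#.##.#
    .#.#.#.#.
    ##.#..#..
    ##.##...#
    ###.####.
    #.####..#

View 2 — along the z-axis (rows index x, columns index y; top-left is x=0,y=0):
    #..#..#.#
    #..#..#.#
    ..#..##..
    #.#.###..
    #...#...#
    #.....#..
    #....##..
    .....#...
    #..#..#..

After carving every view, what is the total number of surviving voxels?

initial block: 9^3 = 729
[1] x-view keeps 48 columns → grid now 432
[2] z-view keeps 28 columns → grid now 144

remaining voxels: 144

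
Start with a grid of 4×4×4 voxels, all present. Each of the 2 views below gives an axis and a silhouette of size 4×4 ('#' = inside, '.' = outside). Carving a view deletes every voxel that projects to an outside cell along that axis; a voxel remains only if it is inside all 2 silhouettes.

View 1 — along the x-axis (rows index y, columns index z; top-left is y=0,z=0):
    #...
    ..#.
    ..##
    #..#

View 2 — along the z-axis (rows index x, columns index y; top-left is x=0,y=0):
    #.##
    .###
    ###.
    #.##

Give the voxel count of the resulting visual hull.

start: 4×4×4 = 64 voxels
V1 x: intersect with YZ mask (6 set) -- 24 left
V2 z: intersect with XY mask (12 set) -- 19 left

voxel count = 19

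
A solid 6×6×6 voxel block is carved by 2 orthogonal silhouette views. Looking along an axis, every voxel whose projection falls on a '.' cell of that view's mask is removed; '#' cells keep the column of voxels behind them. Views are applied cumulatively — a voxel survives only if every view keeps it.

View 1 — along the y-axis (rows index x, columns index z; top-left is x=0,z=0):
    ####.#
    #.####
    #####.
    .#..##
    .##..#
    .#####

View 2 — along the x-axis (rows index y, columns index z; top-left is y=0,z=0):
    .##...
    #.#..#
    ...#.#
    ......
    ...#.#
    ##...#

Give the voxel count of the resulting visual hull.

before carving: 216 voxels (6×6×6)
carve view 1 (along y, XZ-mask fill 26/36): 156 voxels remain
carve view 2 (along x, YZ-mask fill 12/36): 54 voxels remain

54 voxels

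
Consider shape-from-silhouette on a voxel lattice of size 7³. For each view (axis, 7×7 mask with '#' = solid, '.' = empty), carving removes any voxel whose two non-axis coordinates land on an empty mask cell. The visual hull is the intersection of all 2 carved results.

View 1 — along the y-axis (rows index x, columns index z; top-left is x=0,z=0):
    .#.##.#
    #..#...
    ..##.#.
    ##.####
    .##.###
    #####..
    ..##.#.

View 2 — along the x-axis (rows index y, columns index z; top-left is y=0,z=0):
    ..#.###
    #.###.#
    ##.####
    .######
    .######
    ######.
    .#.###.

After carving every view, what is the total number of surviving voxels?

voxel count = 152

before carving: 343 voxels (7×7×7)
after view 1 [y-axis, 28 of 49 cells solid] → remaining = 196
after view 2 [x-axis, 37 of 49 cells solid] → remaining = 152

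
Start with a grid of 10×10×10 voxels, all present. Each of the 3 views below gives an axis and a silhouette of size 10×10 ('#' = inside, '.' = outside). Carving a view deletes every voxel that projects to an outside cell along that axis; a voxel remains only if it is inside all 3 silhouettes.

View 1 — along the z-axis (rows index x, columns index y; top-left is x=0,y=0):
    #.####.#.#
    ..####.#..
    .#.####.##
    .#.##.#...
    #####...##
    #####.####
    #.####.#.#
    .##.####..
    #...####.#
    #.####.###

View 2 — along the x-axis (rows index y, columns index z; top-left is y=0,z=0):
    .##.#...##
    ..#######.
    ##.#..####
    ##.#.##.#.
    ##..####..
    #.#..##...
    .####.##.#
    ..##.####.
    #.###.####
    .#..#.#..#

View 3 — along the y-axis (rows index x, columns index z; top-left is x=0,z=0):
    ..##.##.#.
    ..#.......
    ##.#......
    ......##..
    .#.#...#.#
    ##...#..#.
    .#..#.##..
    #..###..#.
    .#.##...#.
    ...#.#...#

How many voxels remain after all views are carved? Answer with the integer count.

full grid |V| = 1000
step 1: project along z, AND mask (66/100) → |grid| = 660
step 2: project along x, AND mask (60/100) → |grid| = 387
step 3: project along y, AND mask (35/100) → |grid| = 136

remaining voxels: 136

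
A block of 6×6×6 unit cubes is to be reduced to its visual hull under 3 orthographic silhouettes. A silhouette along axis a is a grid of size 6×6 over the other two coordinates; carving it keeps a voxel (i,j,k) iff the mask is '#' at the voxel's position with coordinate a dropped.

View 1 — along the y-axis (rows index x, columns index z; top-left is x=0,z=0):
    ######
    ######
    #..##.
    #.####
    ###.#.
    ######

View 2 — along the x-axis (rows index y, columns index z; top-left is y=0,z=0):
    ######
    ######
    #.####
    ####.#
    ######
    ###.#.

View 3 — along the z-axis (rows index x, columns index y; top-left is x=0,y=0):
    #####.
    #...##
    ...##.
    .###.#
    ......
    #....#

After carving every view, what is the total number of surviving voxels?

before carving: 216 voxels (6×6×6)
after view 1 [y-axis, 30 of 36 cells solid] → remaining = 180
after view 2 [x-axis, 32 of 36 cells solid] → remaining = 161
after view 3 [z-axis, 16 of 36 cells solid] → remaining = 76

remaining voxels: 76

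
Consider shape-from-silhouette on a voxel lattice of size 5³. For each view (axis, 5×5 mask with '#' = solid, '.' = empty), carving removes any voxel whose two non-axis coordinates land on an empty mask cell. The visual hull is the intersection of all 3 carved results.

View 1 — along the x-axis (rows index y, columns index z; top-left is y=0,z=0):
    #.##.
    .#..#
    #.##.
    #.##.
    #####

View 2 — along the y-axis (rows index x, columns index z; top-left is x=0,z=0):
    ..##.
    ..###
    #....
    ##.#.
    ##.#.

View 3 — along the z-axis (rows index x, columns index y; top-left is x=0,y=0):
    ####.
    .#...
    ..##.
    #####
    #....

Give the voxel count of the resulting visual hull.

21 voxels

initial block: 5^3 = 125
carve view 1 (along x, YZ-mask fill 16/25): 80 voxels remain
carve view 2 (along y, XZ-mask fill 12/25): 42 voxels remain
carve view 3 (along z, XY-mask fill 13/25): 21 voxels remain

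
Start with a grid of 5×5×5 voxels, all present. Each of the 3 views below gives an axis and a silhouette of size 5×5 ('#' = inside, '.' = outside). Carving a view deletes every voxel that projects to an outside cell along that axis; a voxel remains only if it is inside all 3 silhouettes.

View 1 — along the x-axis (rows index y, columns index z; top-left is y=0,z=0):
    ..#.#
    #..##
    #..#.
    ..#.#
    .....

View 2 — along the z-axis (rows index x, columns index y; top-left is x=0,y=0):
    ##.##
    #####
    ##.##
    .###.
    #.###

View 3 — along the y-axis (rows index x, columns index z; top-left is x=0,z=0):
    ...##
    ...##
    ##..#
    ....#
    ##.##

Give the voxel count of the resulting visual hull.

voxel count = 19

before carving: 125 voxels (5×5×5)
[1] x-view keeps 9 columns → grid now 45
[2] z-view keeps 20 columns → grid now 36
[3] y-view keeps 12 columns → grid now 19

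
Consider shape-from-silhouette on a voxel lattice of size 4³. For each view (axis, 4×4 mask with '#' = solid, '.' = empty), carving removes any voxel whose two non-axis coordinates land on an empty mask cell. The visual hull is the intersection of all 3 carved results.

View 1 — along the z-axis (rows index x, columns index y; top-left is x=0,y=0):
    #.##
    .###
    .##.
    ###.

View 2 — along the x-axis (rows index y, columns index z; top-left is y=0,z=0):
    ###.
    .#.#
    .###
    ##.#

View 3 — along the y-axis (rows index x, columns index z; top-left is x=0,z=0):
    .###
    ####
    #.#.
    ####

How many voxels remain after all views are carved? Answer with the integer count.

remaining voxels: 24

before carving: 64 voxels (4×4×4)
carve view 1 (along z, XY-mask fill 11/16): 44 voxels remain
carve view 2 (along x, YZ-mask fill 11/16): 30 voxels remain
carve view 3 (along y, XZ-mask fill 13/16): 24 voxels remain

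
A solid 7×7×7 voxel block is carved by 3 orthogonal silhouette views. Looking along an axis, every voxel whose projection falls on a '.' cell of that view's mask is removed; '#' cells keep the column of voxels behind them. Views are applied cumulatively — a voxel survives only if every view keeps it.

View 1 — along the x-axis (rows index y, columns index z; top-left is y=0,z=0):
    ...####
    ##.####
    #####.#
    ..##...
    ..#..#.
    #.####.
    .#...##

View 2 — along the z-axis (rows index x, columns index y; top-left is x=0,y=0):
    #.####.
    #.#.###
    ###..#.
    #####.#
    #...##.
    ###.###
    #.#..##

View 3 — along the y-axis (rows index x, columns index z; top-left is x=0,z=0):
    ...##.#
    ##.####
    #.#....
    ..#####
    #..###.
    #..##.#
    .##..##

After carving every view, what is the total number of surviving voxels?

|visual hull| = 82

full grid |V| = 343
step 1: project along x, AND mask (28/49) → |grid| = 196
step 2: project along z, AND mask (33/49) → |grid| = 138
step 3: project along y, AND mask (28/49) → |grid| = 82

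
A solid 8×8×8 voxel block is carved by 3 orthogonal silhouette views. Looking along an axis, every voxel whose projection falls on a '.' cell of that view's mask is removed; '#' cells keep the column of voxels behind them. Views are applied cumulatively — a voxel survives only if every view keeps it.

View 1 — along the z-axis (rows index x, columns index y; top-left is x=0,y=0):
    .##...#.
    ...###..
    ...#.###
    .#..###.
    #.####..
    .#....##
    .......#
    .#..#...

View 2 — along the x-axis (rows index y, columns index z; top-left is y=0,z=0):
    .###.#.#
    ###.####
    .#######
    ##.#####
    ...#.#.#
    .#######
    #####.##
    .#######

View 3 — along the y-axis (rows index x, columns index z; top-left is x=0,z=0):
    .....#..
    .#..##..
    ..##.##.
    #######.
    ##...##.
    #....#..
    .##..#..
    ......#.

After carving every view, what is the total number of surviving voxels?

start: 8×8×8 = 512 voxels
carve view 1 (along z, XY-mask fill 25/64): 200 voxels remain
carve view 2 (along x, YZ-mask fill 50/64): 157 voxels remain
carve view 3 (along y, XZ-mask fill 25/64): 64 voxels remain

voxel count = 64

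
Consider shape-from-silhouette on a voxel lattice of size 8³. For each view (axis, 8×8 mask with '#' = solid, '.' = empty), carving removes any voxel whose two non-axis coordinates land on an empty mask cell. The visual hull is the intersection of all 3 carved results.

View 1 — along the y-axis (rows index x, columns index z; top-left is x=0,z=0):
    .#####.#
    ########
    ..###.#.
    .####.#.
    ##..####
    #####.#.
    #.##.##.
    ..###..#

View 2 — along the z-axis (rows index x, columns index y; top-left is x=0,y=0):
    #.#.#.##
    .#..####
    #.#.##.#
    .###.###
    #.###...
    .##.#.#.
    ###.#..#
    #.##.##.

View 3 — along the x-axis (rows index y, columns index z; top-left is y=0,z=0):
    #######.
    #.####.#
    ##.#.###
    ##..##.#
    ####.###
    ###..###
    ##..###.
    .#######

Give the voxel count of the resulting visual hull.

full grid |V| = 512
step 1: project along y, AND mask (44/64) → |grid| = 352
step 2: project along z, AND mask (39/64) → |grid| = 213
step 3: project along x, AND mask (49/64) → |grid| = 157

remaining voxels: 157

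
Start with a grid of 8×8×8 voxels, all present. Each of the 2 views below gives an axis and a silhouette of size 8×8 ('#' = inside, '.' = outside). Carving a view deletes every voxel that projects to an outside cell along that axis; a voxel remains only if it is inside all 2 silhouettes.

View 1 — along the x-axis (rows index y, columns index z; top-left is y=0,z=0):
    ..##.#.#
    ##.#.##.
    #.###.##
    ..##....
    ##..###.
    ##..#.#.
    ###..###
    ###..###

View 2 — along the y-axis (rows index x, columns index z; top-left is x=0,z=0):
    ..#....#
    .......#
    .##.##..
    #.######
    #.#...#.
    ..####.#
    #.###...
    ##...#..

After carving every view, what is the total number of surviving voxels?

initial block: 8^3 = 512
V1 x: intersect with YZ mask (38 set) -- 304 left
V2 y: intersect with XZ mask (29 set) -- 136 left

136 voxels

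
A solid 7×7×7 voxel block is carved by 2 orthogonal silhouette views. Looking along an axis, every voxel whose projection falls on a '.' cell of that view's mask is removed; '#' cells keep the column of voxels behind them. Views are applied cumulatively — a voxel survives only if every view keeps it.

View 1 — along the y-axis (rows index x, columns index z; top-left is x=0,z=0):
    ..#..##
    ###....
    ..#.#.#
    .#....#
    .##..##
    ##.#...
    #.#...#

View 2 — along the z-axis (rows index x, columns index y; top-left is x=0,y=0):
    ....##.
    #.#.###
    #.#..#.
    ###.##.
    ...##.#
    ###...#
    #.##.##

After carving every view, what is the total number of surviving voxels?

full grid |V| = 343
  1. axis=1 (XZ plane), |mask|=21  ⇒  voxels=147
  2. axis=2 (XY plane), |mask|=27  ⇒  voxels=79

remaining voxels: 79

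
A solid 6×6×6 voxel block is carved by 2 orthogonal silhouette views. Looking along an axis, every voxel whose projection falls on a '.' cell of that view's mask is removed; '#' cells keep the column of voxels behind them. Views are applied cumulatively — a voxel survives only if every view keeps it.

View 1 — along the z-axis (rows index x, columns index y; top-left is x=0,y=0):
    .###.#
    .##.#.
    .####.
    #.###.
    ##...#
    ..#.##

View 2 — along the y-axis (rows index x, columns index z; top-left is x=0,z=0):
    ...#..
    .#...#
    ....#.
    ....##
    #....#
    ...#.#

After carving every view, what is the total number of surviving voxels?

34 voxels

start: 6×6×6 = 216 voxels
[1] z-view keeps 21 columns → grid now 126
[2] y-view keeps 10 columns → grid now 34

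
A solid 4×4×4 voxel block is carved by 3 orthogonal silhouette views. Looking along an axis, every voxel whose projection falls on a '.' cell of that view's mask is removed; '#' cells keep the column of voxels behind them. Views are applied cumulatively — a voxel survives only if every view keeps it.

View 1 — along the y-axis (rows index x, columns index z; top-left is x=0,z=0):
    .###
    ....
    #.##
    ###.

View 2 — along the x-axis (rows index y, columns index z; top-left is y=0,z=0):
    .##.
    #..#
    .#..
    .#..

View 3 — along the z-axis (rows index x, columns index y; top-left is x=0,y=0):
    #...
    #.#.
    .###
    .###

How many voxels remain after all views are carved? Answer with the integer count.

voxel count = 7

initial block: 4^3 = 64
after view 1 [y-axis, 9 of 16 cells solid] → remaining = 36
after view 2 [x-axis, 6 of 16 cells solid] → remaining = 13
after view 3 [z-axis, 9 of 16 cells solid] → remaining = 7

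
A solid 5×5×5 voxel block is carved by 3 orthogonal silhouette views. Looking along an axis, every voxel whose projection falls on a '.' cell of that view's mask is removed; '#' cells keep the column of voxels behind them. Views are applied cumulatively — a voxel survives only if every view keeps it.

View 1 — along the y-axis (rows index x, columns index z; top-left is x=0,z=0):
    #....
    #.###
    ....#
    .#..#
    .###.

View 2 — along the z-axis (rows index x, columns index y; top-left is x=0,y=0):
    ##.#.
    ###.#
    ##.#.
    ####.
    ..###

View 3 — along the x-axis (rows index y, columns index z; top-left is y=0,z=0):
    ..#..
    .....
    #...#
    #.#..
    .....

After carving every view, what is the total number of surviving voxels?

6 voxels

before carving: 125 voxels (5×5×5)
[1] y-view keeps 11 columns → grid now 55
[2] z-view keeps 17 columns → grid now 39
[3] x-view keeps 5 columns → grid now 6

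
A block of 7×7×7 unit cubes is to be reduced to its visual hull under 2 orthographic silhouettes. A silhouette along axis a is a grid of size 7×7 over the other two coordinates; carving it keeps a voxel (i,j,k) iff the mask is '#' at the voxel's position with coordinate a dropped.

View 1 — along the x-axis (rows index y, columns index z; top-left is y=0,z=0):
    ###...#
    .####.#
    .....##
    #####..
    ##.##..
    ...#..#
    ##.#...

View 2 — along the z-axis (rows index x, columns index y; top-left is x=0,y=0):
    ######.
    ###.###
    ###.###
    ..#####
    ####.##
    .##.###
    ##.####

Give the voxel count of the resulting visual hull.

before carving: 343 voxels (7×7×7)
[1] x-view keeps 25 columns → grid now 175
[2] z-view keeps 40 columns → grid now 138

voxel count = 138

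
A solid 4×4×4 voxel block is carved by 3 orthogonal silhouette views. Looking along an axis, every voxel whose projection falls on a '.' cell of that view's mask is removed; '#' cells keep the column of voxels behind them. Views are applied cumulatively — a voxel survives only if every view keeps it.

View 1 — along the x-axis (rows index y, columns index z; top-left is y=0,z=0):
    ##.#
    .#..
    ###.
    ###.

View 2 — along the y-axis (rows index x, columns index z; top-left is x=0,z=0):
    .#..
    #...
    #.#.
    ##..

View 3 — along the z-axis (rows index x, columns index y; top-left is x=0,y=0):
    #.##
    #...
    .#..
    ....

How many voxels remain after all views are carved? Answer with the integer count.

full grid |V| = 64
carve view 1 (along x, YZ-mask fill 10/16): 40 voxels remain
carve view 2 (along y, XZ-mask fill 6/16): 19 voxels remain
carve view 3 (along z, XY-mask fill 5/16): 4 voxels remain

remaining voxels: 4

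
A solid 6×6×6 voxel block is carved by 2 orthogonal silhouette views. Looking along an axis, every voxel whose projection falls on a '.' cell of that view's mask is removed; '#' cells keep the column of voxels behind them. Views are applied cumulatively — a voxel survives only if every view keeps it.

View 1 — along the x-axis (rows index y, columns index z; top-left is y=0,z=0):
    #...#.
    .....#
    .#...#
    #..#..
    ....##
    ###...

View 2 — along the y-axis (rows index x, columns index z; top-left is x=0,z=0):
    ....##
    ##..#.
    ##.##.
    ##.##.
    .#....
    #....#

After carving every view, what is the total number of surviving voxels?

|visual hull| = 36

start: 6×6×6 = 216 voxels
[1] x-view keeps 12 columns → grid now 72
[2] y-view keeps 16 columns → grid now 36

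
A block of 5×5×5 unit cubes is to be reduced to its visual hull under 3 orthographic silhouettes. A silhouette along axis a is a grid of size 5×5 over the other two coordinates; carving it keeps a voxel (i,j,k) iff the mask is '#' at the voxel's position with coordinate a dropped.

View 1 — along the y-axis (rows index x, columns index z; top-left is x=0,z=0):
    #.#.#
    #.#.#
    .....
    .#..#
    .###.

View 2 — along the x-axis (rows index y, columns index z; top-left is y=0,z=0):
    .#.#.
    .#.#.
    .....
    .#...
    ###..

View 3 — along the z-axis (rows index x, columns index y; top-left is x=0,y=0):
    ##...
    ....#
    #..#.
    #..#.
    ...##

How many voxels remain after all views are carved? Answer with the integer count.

7 voxels

full grid |V| = 125
carve view 1 (along y, XZ-mask fill 11/25): 55 voxels remain
carve view 2 (along x, YZ-mask fill 8/25): 15 voxels remain
carve view 3 (along z, XY-mask fill 9/25): 7 voxels remain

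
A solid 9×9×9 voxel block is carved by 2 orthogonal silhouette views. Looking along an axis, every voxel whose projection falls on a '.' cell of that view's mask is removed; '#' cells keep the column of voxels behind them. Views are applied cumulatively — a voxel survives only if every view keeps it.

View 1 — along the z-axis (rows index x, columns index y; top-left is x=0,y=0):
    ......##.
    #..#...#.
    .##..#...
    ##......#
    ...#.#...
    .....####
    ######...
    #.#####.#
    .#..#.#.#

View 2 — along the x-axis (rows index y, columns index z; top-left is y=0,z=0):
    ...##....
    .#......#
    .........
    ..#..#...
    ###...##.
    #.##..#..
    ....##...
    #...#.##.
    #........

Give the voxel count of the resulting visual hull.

initial block: 9^3 = 729
carve view 1 (along z, XY-mask fill 34/81): 306 voxels remain
carve view 2 (along x, YZ-mask fill 22/81): 83 voxels remain

voxel count = 83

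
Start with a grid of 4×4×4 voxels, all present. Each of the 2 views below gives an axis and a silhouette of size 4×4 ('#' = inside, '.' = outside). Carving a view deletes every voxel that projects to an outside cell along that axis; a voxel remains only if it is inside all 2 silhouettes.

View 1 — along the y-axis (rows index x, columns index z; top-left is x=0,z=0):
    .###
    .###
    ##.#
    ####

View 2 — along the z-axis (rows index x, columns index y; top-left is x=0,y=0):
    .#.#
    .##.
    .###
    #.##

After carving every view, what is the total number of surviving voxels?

before carving: 64 voxels (4×4×4)
[1] y-view keeps 13 columns → grid now 52
[2] z-view keeps 10 columns → grid now 33

|visual hull| = 33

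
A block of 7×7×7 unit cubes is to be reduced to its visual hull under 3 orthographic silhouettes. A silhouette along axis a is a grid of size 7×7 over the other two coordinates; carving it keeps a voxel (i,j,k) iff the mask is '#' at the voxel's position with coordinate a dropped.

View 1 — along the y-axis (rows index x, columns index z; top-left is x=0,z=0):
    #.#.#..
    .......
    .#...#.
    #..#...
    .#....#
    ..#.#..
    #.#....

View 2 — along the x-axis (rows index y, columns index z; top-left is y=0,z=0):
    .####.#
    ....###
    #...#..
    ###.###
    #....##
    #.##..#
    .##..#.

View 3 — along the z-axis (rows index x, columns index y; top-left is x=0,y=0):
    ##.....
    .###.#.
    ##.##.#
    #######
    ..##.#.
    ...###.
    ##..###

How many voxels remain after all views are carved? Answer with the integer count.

start: 7×7×7 = 343 voxels
  1. axis=1 (XZ plane), |mask|=13  ⇒  voxels=91
  2. axis=0 (YZ plane), |mask|=26  ⇒  voxels=49
  3. axis=2 (XY plane), |mask|=29  ⇒  voxels=27

voxel count = 27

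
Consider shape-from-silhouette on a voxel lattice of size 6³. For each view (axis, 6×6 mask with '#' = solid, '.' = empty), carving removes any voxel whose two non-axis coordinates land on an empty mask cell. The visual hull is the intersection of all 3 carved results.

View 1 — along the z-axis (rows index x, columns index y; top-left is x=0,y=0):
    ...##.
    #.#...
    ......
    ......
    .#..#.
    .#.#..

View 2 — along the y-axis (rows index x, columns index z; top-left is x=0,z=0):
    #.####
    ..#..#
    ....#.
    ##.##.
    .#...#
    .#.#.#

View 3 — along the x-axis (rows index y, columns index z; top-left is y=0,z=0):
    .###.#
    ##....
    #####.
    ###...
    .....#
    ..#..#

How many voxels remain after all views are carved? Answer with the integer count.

10 voxels

before carving: 216 voxels (6×6×6)
carve view 1 (along z, XY-mask fill 8/36): 48 voxels remain
carve view 2 (along y, XZ-mask fill 17/36): 24 voxels remain
carve view 3 (along x, YZ-mask fill 17/36): 10 voxels remain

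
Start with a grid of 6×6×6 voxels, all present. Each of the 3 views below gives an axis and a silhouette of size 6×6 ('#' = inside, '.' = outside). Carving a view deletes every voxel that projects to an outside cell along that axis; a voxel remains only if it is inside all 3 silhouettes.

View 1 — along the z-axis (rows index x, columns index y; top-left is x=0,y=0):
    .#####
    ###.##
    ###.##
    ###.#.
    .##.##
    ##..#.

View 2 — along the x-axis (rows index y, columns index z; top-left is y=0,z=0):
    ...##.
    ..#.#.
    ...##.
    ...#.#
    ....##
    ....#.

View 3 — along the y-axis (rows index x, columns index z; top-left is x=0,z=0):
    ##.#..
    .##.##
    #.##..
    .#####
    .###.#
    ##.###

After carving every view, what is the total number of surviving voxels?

start: 6×6×6 = 216 voxels
step 1: project along z, AND mask (26/36) → |grid| = 156
step 2: project along x, AND mask (11/36) → |grid| = 48
step 3: project along y, AND mask (24/36) → |grid| = 28

voxel count = 28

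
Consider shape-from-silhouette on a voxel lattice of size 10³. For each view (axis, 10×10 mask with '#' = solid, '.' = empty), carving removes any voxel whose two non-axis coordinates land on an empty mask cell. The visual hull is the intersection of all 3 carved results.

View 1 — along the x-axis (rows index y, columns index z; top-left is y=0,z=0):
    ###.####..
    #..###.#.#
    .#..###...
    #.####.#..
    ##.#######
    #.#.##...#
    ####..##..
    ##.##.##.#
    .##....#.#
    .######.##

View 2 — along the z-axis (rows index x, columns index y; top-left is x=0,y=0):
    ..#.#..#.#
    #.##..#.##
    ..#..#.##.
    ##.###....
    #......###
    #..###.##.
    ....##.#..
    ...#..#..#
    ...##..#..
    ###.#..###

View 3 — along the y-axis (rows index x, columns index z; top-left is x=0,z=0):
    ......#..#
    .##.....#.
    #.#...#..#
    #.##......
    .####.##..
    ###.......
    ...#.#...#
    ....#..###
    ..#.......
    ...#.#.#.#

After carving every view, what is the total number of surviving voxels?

start: 10×10×10 = 1000 voxels
V1 x: intersect with YZ mask (62 set) -- 620 left
V2 z: intersect with XY mask (45 set) -- 288 left
V3 y: intersect with XZ mask (33 set) -- 102 left

remaining voxels: 102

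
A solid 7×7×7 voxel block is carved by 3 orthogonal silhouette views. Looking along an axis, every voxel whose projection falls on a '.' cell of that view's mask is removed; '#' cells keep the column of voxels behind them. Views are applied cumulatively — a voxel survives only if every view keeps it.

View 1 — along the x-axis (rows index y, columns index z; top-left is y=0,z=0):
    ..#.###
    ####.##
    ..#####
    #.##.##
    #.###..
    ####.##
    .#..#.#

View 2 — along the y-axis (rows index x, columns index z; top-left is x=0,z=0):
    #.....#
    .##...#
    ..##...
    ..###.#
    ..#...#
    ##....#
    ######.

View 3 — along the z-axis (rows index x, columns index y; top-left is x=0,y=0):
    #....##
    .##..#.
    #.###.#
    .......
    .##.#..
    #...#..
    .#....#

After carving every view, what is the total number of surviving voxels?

33 voxels

full grid |V| = 343
step 1: project along x, AND mask (33/49) → |grid| = 231
step 2: project along y, AND mask (22/49) → |grid| = 109
step 3: project along z, AND mask (18/49) → |grid| = 33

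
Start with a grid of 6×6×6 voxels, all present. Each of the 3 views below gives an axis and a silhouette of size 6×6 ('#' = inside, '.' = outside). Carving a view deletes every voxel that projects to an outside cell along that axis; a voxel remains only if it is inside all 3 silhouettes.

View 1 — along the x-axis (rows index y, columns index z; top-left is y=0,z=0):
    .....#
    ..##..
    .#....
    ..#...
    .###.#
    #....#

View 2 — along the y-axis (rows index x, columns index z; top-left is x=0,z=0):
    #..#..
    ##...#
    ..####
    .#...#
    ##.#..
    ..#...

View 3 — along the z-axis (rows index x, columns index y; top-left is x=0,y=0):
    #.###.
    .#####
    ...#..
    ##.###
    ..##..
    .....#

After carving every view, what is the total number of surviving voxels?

initial block: 6^3 = 216
  1. axis=0 (YZ plane), |mask|=11  ⇒  voxels=66
  2. axis=1 (XZ plane), |mask|=15  ⇒  voxels=30
  3. axis=2 (XY plane), |mask|=18  ⇒  voxels=12

voxel count = 12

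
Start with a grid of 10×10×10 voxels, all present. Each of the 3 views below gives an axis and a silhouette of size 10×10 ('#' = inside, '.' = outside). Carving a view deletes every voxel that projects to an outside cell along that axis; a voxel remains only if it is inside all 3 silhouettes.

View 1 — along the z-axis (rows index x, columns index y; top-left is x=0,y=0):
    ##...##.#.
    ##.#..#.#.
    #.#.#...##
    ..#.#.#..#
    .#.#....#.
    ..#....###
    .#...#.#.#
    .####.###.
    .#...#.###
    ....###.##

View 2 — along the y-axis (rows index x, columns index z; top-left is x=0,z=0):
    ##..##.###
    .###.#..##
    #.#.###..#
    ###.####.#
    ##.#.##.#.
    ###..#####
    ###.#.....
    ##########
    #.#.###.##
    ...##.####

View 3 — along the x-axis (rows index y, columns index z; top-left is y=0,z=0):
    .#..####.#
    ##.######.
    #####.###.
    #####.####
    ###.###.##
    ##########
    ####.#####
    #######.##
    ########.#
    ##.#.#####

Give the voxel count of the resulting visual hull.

before carving: 1000 voxels (10×10×10)
V1 z: intersect with XY mask (47 set) -- 470 left
V2 y: intersect with XZ mask (68 set) -- 328 left
V3 x: intersect with YZ mask (84 set) -- 274 left

remaining voxels: 274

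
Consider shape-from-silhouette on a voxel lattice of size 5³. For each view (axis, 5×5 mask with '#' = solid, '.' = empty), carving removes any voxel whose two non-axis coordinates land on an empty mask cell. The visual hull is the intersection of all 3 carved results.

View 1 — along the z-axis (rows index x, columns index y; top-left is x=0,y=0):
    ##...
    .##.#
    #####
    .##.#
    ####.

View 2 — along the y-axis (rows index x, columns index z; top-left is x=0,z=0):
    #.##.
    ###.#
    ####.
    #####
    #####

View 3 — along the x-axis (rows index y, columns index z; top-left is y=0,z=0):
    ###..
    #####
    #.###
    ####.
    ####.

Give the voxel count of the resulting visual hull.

voxel count = 62

full grid |V| = 125
step 1: project along z, AND mask (17/25) → |grid| = 85
step 2: project along y, AND mask (21/25) → |grid| = 73
step 3: project along x, AND mask (20/25) → |grid| = 62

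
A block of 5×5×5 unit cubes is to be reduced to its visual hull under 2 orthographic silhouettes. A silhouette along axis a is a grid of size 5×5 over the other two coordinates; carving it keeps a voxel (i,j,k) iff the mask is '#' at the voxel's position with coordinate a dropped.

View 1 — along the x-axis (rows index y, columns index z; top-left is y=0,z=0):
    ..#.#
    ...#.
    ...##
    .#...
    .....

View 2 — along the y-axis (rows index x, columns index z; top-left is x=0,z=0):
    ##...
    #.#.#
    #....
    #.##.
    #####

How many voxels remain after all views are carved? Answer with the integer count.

voxel count = 13

before carving: 125 voxels (5×5×5)
  1. axis=0 (YZ plane), |mask|=6  ⇒  voxels=30
  2. axis=1 (XZ plane), |mask|=14  ⇒  voxels=13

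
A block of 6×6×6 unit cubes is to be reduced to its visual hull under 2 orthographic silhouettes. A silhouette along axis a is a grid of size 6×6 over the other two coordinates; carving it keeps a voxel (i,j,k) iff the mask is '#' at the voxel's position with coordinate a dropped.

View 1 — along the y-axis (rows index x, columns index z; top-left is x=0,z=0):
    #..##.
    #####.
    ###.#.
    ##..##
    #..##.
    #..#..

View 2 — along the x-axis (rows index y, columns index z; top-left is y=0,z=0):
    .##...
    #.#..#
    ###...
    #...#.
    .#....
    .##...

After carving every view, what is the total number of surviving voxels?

|visual hull| = 44

start: 6×6×6 = 216 voxels
step 1: project along y, AND mask (21/36) → |grid| = 126
step 2: project along x, AND mask (13/36) → |grid| = 44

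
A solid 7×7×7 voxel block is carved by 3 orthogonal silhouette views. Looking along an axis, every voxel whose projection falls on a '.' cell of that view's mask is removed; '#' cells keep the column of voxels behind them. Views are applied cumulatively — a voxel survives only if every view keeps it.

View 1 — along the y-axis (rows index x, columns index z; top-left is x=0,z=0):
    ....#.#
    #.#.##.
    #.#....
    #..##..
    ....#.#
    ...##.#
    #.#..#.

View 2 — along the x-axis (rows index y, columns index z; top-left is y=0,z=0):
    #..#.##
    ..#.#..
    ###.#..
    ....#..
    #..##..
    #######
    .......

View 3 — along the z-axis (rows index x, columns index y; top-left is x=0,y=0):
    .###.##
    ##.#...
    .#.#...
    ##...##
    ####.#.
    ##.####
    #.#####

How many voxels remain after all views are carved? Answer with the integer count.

remaining voxels: 40

before carving: 343 voxels (7×7×7)
after view 1 [y-axis, 19 of 49 cells solid] → remaining = 133
after view 2 [x-axis, 21 of 49 cells solid] → remaining = 66
after view 3 [z-axis, 31 of 49 cells solid] → remaining = 40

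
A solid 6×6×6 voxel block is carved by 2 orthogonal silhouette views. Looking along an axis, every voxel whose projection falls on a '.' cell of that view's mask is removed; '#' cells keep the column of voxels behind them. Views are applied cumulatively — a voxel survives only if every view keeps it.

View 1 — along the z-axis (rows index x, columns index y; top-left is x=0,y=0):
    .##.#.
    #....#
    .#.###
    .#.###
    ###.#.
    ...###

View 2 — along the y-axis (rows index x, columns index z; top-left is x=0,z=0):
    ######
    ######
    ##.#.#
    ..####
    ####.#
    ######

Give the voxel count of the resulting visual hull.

full grid |V| = 216
[1] z-view keeps 20 columns → grid now 120
[2] y-view keeps 31 columns → grid now 100

voxel count = 100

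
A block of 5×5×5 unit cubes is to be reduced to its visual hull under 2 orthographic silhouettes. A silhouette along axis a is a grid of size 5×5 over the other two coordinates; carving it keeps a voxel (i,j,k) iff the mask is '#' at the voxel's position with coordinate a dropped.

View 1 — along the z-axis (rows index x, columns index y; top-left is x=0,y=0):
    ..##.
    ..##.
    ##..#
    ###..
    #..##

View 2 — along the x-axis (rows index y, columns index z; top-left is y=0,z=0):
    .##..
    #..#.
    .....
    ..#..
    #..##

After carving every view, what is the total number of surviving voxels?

voxel count = 19

before carving: 125 voxels (5×5×5)
carve view 1 (along z, XY-mask fill 13/25): 65 voxels remain
carve view 2 (along x, YZ-mask fill 8/25): 19 voxels remain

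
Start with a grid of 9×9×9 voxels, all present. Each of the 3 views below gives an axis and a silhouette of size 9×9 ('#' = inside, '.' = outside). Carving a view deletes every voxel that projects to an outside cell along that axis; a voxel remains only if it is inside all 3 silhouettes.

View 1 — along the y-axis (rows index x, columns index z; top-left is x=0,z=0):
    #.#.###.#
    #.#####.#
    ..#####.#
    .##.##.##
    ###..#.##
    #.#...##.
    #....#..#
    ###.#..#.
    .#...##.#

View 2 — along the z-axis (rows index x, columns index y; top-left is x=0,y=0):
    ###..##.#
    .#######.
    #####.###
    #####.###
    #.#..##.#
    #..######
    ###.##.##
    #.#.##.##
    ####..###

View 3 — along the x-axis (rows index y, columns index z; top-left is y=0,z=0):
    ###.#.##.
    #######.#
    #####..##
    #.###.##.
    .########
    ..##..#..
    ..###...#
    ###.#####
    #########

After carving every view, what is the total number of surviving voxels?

234 voxels

before carving: 729 voxels (9×9×9)
after view 1 [y-axis, 47 of 81 cells solid] → remaining = 423
after view 2 [z-axis, 61 of 81 cells solid] → remaining = 318
after view 3 [x-axis, 59 of 81 cells solid] → remaining = 234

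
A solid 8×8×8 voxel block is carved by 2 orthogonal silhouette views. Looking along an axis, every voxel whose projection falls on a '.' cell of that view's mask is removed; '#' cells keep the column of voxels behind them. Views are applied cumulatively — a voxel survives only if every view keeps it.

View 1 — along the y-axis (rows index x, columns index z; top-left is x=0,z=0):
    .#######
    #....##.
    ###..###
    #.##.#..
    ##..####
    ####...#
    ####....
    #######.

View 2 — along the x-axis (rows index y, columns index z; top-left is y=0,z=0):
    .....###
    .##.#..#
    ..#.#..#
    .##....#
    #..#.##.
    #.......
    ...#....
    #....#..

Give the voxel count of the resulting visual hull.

voxel count = 111

full grid |V| = 512
step 1: project along y, AND mask (42/64) → |grid| = 336
step 2: project along x, AND mask (21/64) → |grid| = 111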